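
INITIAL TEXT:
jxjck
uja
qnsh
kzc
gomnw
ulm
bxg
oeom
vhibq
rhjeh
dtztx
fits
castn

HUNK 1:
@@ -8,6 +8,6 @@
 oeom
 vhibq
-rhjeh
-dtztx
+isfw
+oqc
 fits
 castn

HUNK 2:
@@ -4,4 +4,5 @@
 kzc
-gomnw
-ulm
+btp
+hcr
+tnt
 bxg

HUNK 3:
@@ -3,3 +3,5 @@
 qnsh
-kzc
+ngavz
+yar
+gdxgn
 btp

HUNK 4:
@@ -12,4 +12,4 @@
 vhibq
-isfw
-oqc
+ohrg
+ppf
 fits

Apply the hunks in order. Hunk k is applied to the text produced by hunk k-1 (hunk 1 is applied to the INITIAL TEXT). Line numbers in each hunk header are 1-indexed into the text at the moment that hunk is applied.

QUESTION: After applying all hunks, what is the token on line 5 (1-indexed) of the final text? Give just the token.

Answer: yar

Derivation:
Hunk 1: at line 8 remove [rhjeh,dtztx] add [isfw,oqc] -> 13 lines: jxjck uja qnsh kzc gomnw ulm bxg oeom vhibq isfw oqc fits castn
Hunk 2: at line 4 remove [gomnw,ulm] add [btp,hcr,tnt] -> 14 lines: jxjck uja qnsh kzc btp hcr tnt bxg oeom vhibq isfw oqc fits castn
Hunk 3: at line 3 remove [kzc] add [ngavz,yar,gdxgn] -> 16 lines: jxjck uja qnsh ngavz yar gdxgn btp hcr tnt bxg oeom vhibq isfw oqc fits castn
Hunk 4: at line 12 remove [isfw,oqc] add [ohrg,ppf] -> 16 lines: jxjck uja qnsh ngavz yar gdxgn btp hcr tnt bxg oeom vhibq ohrg ppf fits castn
Final line 5: yar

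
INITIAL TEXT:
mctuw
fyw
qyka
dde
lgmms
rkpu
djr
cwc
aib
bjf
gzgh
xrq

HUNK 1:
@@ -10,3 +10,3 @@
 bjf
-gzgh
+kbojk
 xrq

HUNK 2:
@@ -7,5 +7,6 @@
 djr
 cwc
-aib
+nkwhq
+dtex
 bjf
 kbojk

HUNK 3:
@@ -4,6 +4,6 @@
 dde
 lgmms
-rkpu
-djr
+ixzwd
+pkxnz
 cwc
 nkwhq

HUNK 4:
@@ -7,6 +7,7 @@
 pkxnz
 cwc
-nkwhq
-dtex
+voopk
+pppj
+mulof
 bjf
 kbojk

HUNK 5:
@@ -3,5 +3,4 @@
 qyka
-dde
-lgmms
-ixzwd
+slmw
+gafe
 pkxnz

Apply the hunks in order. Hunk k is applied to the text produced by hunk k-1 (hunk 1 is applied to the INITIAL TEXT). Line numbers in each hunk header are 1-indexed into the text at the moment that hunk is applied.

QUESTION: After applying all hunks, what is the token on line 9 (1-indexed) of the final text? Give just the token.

Hunk 1: at line 10 remove [gzgh] add [kbojk] -> 12 lines: mctuw fyw qyka dde lgmms rkpu djr cwc aib bjf kbojk xrq
Hunk 2: at line 7 remove [aib] add [nkwhq,dtex] -> 13 lines: mctuw fyw qyka dde lgmms rkpu djr cwc nkwhq dtex bjf kbojk xrq
Hunk 3: at line 4 remove [rkpu,djr] add [ixzwd,pkxnz] -> 13 lines: mctuw fyw qyka dde lgmms ixzwd pkxnz cwc nkwhq dtex bjf kbojk xrq
Hunk 4: at line 7 remove [nkwhq,dtex] add [voopk,pppj,mulof] -> 14 lines: mctuw fyw qyka dde lgmms ixzwd pkxnz cwc voopk pppj mulof bjf kbojk xrq
Hunk 5: at line 3 remove [dde,lgmms,ixzwd] add [slmw,gafe] -> 13 lines: mctuw fyw qyka slmw gafe pkxnz cwc voopk pppj mulof bjf kbojk xrq
Final line 9: pppj

Answer: pppj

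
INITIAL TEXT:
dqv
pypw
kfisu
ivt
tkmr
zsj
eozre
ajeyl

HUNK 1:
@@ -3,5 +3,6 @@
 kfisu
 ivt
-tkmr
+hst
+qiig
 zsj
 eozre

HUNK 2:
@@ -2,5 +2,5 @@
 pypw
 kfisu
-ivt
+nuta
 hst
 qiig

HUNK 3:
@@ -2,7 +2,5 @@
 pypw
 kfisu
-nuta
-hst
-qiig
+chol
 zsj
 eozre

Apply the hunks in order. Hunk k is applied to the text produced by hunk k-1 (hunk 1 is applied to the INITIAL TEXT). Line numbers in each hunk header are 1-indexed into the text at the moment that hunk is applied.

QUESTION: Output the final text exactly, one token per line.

Hunk 1: at line 3 remove [tkmr] add [hst,qiig] -> 9 lines: dqv pypw kfisu ivt hst qiig zsj eozre ajeyl
Hunk 2: at line 2 remove [ivt] add [nuta] -> 9 lines: dqv pypw kfisu nuta hst qiig zsj eozre ajeyl
Hunk 3: at line 2 remove [nuta,hst,qiig] add [chol] -> 7 lines: dqv pypw kfisu chol zsj eozre ajeyl

Answer: dqv
pypw
kfisu
chol
zsj
eozre
ajeyl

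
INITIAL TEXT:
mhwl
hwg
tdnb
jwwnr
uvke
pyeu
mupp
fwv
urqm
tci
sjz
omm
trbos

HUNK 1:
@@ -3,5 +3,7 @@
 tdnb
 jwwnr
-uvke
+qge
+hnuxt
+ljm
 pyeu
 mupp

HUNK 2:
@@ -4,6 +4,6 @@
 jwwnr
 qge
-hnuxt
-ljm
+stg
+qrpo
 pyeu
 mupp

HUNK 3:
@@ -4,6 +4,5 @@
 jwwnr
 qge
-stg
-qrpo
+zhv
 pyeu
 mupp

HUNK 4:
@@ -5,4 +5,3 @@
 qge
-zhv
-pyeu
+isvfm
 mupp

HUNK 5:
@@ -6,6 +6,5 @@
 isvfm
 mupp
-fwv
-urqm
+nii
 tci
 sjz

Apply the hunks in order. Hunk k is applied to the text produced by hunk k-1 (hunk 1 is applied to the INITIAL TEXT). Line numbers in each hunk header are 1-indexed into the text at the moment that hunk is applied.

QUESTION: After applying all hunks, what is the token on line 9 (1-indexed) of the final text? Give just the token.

Answer: tci

Derivation:
Hunk 1: at line 3 remove [uvke] add [qge,hnuxt,ljm] -> 15 lines: mhwl hwg tdnb jwwnr qge hnuxt ljm pyeu mupp fwv urqm tci sjz omm trbos
Hunk 2: at line 4 remove [hnuxt,ljm] add [stg,qrpo] -> 15 lines: mhwl hwg tdnb jwwnr qge stg qrpo pyeu mupp fwv urqm tci sjz omm trbos
Hunk 3: at line 4 remove [stg,qrpo] add [zhv] -> 14 lines: mhwl hwg tdnb jwwnr qge zhv pyeu mupp fwv urqm tci sjz omm trbos
Hunk 4: at line 5 remove [zhv,pyeu] add [isvfm] -> 13 lines: mhwl hwg tdnb jwwnr qge isvfm mupp fwv urqm tci sjz omm trbos
Hunk 5: at line 6 remove [fwv,urqm] add [nii] -> 12 lines: mhwl hwg tdnb jwwnr qge isvfm mupp nii tci sjz omm trbos
Final line 9: tci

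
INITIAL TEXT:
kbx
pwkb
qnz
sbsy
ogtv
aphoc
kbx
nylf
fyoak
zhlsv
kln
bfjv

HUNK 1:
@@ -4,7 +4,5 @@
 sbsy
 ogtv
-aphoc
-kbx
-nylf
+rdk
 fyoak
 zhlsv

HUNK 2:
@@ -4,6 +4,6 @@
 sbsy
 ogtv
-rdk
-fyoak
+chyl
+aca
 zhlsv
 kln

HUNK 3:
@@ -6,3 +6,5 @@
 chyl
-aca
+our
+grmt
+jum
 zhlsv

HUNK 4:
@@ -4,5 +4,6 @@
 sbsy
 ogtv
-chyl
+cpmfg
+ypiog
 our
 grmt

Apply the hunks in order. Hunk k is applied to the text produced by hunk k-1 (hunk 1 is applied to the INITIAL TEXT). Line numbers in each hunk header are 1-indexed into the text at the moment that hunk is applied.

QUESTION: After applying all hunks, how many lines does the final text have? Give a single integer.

Answer: 13

Derivation:
Hunk 1: at line 4 remove [aphoc,kbx,nylf] add [rdk] -> 10 lines: kbx pwkb qnz sbsy ogtv rdk fyoak zhlsv kln bfjv
Hunk 2: at line 4 remove [rdk,fyoak] add [chyl,aca] -> 10 lines: kbx pwkb qnz sbsy ogtv chyl aca zhlsv kln bfjv
Hunk 3: at line 6 remove [aca] add [our,grmt,jum] -> 12 lines: kbx pwkb qnz sbsy ogtv chyl our grmt jum zhlsv kln bfjv
Hunk 4: at line 4 remove [chyl] add [cpmfg,ypiog] -> 13 lines: kbx pwkb qnz sbsy ogtv cpmfg ypiog our grmt jum zhlsv kln bfjv
Final line count: 13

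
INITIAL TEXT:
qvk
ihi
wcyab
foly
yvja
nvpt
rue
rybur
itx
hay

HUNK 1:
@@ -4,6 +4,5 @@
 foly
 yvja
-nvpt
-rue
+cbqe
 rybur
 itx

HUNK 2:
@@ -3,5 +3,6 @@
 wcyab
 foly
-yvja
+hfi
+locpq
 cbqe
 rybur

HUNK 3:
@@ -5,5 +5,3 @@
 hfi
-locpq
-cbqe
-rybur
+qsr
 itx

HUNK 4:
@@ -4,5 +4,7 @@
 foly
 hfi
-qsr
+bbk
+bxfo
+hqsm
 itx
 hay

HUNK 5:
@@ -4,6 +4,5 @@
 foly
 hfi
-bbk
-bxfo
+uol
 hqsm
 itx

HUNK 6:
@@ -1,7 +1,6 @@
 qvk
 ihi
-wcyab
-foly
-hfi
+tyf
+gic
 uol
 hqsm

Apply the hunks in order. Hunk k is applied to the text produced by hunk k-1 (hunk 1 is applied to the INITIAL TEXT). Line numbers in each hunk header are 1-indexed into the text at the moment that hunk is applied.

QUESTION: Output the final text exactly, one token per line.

Answer: qvk
ihi
tyf
gic
uol
hqsm
itx
hay

Derivation:
Hunk 1: at line 4 remove [nvpt,rue] add [cbqe] -> 9 lines: qvk ihi wcyab foly yvja cbqe rybur itx hay
Hunk 2: at line 3 remove [yvja] add [hfi,locpq] -> 10 lines: qvk ihi wcyab foly hfi locpq cbqe rybur itx hay
Hunk 3: at line 5 remove [locpq,cbqe,rybur] add [qsr] -> 8 lines: qvk ihi wcyab foly hfi qsr itx hay
Hunk 4: at line 4 remove [qsr] add [bbk,bxfo,hqsm] -> 10 lines: qvk ihi wcyab foly hfi bbk bxfo hqsm itx hay
Hunk 5: at line 4 remove [bbk,bxfo] add [uol] -> 9 lines: qvk ihi wcyab foly hfi uol hqsm itx hay
Hunk 6: at line 1 remove [wcyab,foly,hfi] add [tyf,gic] -> 8 lines: qvk ihi tyf gic uol hqsm itx hay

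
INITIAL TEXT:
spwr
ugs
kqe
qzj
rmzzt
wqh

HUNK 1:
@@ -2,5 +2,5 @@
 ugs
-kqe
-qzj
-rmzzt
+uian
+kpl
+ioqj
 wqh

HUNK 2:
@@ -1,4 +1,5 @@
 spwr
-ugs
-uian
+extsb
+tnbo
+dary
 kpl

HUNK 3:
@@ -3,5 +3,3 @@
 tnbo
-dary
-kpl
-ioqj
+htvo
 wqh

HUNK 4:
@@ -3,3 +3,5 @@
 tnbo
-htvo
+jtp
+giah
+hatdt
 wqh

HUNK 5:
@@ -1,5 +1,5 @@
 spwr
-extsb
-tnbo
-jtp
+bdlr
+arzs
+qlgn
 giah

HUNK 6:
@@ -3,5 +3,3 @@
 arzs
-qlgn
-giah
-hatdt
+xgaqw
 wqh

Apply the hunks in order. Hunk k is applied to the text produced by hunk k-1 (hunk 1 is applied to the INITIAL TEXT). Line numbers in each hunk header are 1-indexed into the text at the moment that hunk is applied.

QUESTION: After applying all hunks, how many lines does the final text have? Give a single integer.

Hunk 1: at line 2 remove [kqe,qzj,rmzzt] add [uian,kpl,ioqj] -> 6 lines: spwr ugs uian kpl ioqj wqh
Hunk 2: at line 1 remove [ugs,uian] add [extsb,tnbo,dary] -> 7 lines: spwr extsb tnbo dary kpl ioqj wqh
Hunk 3: at line 3 remove [dary,kpl,ioqj] add [htvo] -> 5 lines: spwr extsb tnbo htvo wqh
Hunk 4: at line 3 remove [htvo] add [jtp,giah,hatdt] -> 7 lines: spwr extsb tnbo jtp giah hatdt wqh
Hunk 5: at line 1 remove [extsb,tnbo,jtp] add [bdlr,arzs,qlgn] -> 7 lines: spwr bdlr arzs qlgn giah hatdt wqh
Hunk 6: at line 3 remove [qlgn,giah,hatdt] add [xgaqw] -> 5 lines: spwr bdlr arzs xgaqw wqh
Final line count: 5

Answer: 5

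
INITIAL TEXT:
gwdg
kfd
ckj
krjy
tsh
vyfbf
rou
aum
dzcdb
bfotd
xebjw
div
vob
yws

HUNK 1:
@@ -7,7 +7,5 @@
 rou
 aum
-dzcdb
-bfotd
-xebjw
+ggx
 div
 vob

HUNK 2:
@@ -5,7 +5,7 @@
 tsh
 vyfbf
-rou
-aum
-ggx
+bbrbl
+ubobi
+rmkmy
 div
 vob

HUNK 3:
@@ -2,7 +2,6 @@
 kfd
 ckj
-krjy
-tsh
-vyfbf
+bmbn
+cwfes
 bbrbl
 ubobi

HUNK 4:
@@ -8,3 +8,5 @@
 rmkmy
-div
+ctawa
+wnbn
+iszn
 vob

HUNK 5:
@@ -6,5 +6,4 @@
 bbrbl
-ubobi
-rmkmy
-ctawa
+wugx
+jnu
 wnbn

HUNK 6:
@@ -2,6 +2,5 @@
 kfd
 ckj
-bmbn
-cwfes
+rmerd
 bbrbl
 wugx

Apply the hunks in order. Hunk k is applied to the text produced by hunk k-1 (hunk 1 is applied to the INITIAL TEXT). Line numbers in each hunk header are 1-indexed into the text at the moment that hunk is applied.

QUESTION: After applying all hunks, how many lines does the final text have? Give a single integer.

Hunk 1: at line 7 remove [dzcdb,bfotd,xebjw] add [ggx] -> 12 lines: gwdg kfd ckj krjy tsh vyfbf rou aum ggx div vob yws
Hunk 2: at line 5 remove [rou,aum,ggx] add [bbrbl,ubobi,rmkmy] -> 12 lines: gwdg kfd ckj krjy tsh vyfbf bbrbl ubobi rmkmy div vob yws
Hunk 3: at line 2 remove [krjy,tsh,vyfbf] add [bmbn,cwfes] -> 11 lines: gwdg kfd ckj bmbn cwfes bbrbl ubobi rmkmy div vob yws
Hunk 4: at line 8 remove [div] add [ctawa,wnbn,iszn] -> 13 lines: gwdg kfd ckj bmbn cwfes bbrbl ubobi rmkmy ctawa wnbn iszn vob yws
Hunk 5: at line 6 remove [ubobi,rmkmy,ctawa] add [wugx,jnu] -> 12 lines: gwdg kfd ckj bmbn cwfes bbrbl wugx jnu wnbn iszn vob yws
Hunk 6: at line 2 remove [bmbn,cwfes] add [rmerd] -> 11 lines: gwdg kfd ckj rmerd bbrbl wugx jnu wnbn iszn vob yws
Final line count: 11

Answer: 11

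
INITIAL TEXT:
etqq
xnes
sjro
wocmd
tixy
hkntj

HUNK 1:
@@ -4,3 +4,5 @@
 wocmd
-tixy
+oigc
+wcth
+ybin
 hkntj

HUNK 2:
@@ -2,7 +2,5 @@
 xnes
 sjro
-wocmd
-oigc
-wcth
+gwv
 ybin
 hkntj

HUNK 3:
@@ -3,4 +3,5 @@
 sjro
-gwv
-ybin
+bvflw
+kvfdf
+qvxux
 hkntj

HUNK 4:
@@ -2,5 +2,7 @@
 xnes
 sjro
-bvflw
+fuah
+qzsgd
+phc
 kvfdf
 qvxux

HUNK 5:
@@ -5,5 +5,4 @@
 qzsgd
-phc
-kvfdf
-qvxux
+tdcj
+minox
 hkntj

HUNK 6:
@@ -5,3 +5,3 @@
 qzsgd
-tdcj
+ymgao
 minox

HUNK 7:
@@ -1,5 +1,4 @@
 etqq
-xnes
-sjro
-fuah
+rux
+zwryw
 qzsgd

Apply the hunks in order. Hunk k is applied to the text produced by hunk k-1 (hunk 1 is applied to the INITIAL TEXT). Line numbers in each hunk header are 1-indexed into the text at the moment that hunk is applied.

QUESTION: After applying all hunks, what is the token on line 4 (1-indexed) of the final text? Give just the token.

Answer: qzsgd

Derivation:
Hunk 1: at line 4 remove [tixy] add [oigc,wcth,ybin] -> 8 lines: etqq xnes sjro wocmd oigc wcth ybin hkntj
Hunk 2: at line 2 remove [wocmd,oigc,wcth] add [gwv] -> 6 lines: etqq xnes sjro gwv ybin hkntj
Hunk 3: at line 3 remove [gwv,ybin] add [bvflw,kvfdf,qvxux] -> 7 lines: etqq xnes sjro bvflw kvfdf qvxux hkntj
Hunk 4: at line 2 remove [bvflw] add [fuah,qzsgd,phc] -> 9 lines: etqq xnes sjro fuah qzsgd phc kvfdf qvxux hkntj
Hunk 5: at line 5 remove [phc,kvfdf,qvxux] add [tdcj,minox] -> 8 lines: etqq xnes sjro fuah qzsgd tdcj minox hkntj
Hunk 6: at line 5 remove [tdcj] add [ymgao] -> 8 lines: etqq xnes sjro fuah qzsgd ymgao minox hkntj
Hunk 7: at line 1 remove [xnes,sjro,fuah] add [rux,zwryw] -> 7 lines: etqq rux zwryw qzsgd ymgao minox hkntj
Final line 4: qzsgd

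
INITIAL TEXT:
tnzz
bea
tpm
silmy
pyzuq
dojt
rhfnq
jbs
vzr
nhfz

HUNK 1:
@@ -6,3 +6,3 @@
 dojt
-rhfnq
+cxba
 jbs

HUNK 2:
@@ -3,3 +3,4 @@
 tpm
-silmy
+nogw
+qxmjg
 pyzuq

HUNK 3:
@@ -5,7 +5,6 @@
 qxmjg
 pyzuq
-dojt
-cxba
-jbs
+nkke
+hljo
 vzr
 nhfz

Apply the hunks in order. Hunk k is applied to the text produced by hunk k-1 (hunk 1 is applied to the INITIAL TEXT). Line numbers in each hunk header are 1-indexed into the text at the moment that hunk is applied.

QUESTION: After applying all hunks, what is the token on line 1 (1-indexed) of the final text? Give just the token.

Answer: tnzz

Derivation:
Hunk 1: at line 6 remove [rhfnq] add [cxba] -> 10 lines: tnzz bea tpm silmy pyzuq dojt cxba jbs vzr nhfz
Hunk 2: at line 3 remove [silmy] add [nogw,qxmjg] -> 11 lines: tnzz bea tpm nogw qxmjg pyzuq dojt cxba jbs vzr nhfz
Hunk 3: at line 5 remove [dojt,cxba,jbs] add [nkke,hljo] -> 10 lines: tnzz bea tpm nogw qxmjg pyzuq nkke hljo vzr nhfz
Final line 1: tnzz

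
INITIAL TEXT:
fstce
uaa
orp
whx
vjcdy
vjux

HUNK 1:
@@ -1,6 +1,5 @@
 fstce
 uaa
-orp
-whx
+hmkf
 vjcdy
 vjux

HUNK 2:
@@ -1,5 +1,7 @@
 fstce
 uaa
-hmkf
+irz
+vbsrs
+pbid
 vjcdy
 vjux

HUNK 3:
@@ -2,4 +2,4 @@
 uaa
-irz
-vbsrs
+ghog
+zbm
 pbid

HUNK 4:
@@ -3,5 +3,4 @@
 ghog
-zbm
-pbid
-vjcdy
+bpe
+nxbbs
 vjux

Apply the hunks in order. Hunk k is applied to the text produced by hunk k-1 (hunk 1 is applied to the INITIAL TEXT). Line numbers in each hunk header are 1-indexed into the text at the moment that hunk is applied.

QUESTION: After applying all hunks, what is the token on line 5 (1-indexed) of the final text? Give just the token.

Answer: nxbbs

Derivation:
Hunk 1: at line 1 remove [orp,whx] add [hmkf] -> 5 lines: fstce uaa hmkf vjcdy vjux
Hunk 2: at line 1 remove [hmkf] add [irz,vbsrs,pbid] -> 7 lines: fstce uaa irz vbsrs pbid vjcdy vjux
Hunk 3: at line 2 remove [irz,vbsrs] add [ghog,zbm] -> 7 lines: fstce uaa ghog zbm pbid vjcdy vjux
Hunk 4: at line 3 remove [zbm,pbid,vjcdy] add [bpe,nxbbs] -> 6 lines: fstce uaa ghog bpe nxbbs vjux
Final line 5: nxbbs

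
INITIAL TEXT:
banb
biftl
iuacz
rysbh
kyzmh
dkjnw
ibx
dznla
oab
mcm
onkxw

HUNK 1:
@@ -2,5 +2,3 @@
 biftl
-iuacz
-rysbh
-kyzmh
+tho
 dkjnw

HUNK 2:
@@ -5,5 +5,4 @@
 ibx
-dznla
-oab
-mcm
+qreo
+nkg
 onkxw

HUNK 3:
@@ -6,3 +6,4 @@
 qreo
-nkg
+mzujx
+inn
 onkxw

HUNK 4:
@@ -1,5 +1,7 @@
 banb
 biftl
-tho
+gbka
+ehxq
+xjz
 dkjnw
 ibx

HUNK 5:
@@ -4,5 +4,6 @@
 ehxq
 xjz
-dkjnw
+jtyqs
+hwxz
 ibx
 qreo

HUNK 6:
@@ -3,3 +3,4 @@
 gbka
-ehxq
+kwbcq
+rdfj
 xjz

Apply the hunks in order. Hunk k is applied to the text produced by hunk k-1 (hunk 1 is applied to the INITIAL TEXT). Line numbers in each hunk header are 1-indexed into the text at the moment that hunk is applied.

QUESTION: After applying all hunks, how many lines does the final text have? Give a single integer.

Answer: 13

Derivation:
Hunk 1: at line 2 remove [iuacz,rysbh,kyzmh] add [tho] -> 9 lines: banb biftl tho dkjnw ibx dznla oab mcm onkxw
Hunk 2: at line 5 remove [dznla,oab,mcm] add [qreo,nkg] -> 8 lines: banb biftl tho dkjnw ibx qreo nkg onkxw
Hunk 3: at line 6 remove [nkg] add [mzujx,inn] -> 9 lines: banb biftl tho dkjnw ibx qreo mzujx inn onkxw
Hunk 4: at line 1 remove [tho] add [gbka,ehxq,xjz] -> 11 lines: banb biftl gbka ehxq xjz dkjnw ibx qreo mzujx inn onkxw
Hunk 5: at line 4 remove [dkjnw] add [jtyqs,hwxz] -> 12 lines: banb biftl gbka ehxq xjz jtyqs hwxz ibx qreo mzujx inn onkxw
Hunk 6: at line 3 remove [ehxq] add [kwbcq,rdfj] -> 13 lines: banb biftl gbka kwbcq rdfj xjz jtyqs hwxz ibx qreo mzujx inn onkxw
Final line count: 13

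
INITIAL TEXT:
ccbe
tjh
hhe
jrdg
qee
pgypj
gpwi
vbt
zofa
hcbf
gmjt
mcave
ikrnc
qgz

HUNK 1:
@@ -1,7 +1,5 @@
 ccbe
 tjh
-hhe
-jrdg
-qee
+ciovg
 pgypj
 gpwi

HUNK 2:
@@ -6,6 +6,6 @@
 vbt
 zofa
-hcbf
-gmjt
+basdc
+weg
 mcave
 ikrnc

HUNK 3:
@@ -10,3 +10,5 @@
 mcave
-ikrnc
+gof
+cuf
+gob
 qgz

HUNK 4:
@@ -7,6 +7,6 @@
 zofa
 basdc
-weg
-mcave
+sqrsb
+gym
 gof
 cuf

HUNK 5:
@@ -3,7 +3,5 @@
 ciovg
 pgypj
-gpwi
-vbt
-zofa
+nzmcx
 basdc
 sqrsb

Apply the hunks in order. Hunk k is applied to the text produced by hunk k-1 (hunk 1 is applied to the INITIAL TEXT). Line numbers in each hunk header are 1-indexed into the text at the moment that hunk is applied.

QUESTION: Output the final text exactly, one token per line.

Answer: ccbe
tjh
ciovg
pgypj
nzmcx
basdc
sqrsb
gym
gof
cuf
gob
qgz

Derivation:
Hunk 1: at line 1 remove [hhe,jrdg,qee] add [ciovg] -> 12 lines: ccbe tjh ciovg pgypj gpwi vbt zofa hcbf gmjt mcave ikrnc qgz
Hunk 2: at line 6 remove [hcbf,gmjt] add [basdc,weg] -> 12 lines: ccbe tjh ciovg pgypj gpwi vbt zofa basdc weg mcave ikrnc qgz
Hunk 3: at line 10 remove [ikrnc] add [gof,cuf,gob] -> 14 lines: ccbe tjh ciovg pgypj gpwi vbt zofa basdc weg mcave gof cuf gob qgz
Hunk 4: at line 7 remove [weg,mcave] add [sqrsb,gym] -> 14 lines: ccbe tjh ciovg pgypj gpwi vbt zofa basdc sqrsb gym gof cuf gob qgz
Hunk 5: at line 3 remove [gpwi,vbt,zofa] add [nzmcx] -> 12 lines: ccbe tjh ciovg pgypj nzmcx basdc sqrsb gym gof cuf gob qgz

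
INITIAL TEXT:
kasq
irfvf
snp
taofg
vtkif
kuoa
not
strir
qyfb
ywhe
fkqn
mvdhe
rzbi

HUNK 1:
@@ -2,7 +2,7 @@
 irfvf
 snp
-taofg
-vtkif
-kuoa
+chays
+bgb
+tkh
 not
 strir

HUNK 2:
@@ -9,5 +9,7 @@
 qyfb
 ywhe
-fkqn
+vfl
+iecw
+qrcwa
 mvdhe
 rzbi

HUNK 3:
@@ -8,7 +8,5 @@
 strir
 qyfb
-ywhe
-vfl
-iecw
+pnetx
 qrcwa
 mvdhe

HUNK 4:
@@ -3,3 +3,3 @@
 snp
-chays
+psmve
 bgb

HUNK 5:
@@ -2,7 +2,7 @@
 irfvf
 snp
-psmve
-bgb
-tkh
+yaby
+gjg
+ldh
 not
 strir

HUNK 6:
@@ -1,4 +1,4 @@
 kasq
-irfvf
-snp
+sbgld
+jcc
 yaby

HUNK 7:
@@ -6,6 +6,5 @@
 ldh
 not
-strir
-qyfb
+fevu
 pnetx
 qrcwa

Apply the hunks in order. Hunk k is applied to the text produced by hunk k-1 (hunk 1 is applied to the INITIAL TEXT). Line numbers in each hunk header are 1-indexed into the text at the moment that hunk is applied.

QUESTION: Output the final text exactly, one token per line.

Answer: kasq
sbgld
jcc
yaby
gjg
ldh
not
fevu
pnetx
qrcwa
mvdhe
rzbi

Derivation:
Hunk 1: at line 2 remove [taofg,vtkif,kuoa] add [chays,bgb,tkh] -> 13 lines: kasq irfvf snp chays bgb tkh not strir qyfb ywhe fkqn mvdhe rzbi
Hunk 2: at line 9 remove [fkqn] add [vfl,iecw,qrcwa] -> 15 lines: kasq irfvf snp chays bgb tkh not strir qyfb ywhe vfl iecw qrcwa mvdhe rzbi
Hunk 3: at line 8 remove [ywhe,vfl,iecw] add [pnetx] -> 13 lines: kasq irfvf snp chays bgb tkh not strir qyfb pnetx qrcwa mvdhe rzbi
Hunk 4: at line 3 remove [chays] add [psmve] -> 13 lines: kasq irfvf snp psmve bgb tkh not strir qyfb pnetx qrcwa mvdhe rzbi
Hunk 5: at line 2 remove [psmve,bgb,tkh] add [yaby,gjg,ldh] -> 13 lines: kasq irfvf snp yaby gjg ldh not strir qyfb pnetx qrcwa mvdhe rzbi
Hunk 6: at line 1 remove [irfvf,snp] add [sbgld,jcc] -> 13 lines: kasq sbgld jcc yaby gjg ldh not strir qyfb pnetx qrcwa mvdhe rzbi
Hunk 7: at line 6 remove [strir,qyfb] add [fevu] -> 12 lines: kasq sbgld jcc yaby gjg ldh not fevu pnetx qrcwa mvdhe rzbi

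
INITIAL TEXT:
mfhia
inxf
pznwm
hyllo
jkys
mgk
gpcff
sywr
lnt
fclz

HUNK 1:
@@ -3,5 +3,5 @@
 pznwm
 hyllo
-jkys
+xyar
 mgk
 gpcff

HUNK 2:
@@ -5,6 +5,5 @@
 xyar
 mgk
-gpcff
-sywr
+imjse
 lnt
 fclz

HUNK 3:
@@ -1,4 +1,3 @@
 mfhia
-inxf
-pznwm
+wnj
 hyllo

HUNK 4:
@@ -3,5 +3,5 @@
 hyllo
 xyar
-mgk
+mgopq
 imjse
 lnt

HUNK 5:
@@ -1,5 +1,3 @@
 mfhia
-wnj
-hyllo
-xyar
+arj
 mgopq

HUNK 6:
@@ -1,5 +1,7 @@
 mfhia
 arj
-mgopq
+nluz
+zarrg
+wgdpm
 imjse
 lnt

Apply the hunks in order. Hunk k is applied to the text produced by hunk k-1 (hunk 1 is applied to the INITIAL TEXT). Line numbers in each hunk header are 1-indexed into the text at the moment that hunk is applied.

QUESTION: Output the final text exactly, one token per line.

Answer: mfhia
arj
nluz
zarrg
wgdpm
imjse
lnt
fclz

Derivation:
Hunk 1: at line 3 remove [jkys] add [xyar] -> 10 lines: mfhia inxf pznwm hyllo xyar mgk gpcff sywr lnt fclz
Hunk 2: at line 5 remove [gpcff,sywr] add [imjse] -> 9 lines: mfhia inxf pznwm hyllo xyar mgk imjse lnt fclz
Hunk 3: at line 1 remove [inxf,pznwm] add [wnj] -> 8 lines: mfhia wnj hyllo xyar mgk imjse lnt fclz
Hunk 4: at line 3 remove [mgk] add [mgopq] -> 8 lines: mfhia wnj hyllo xyar mgopq imjse lnt fclz
Hunk 5: at line 1 remove [wnj,hyllo,xyar] add [arj] -> 6 lines: mfhia arj mgopq imjse lnt fclz
Hunk 6: at line 1 remove [mgopq] add [nluz,zarrg,wgdpm] -> 8 lines: mfhia arj nluz zarrg wgdpm imjse lnt fclz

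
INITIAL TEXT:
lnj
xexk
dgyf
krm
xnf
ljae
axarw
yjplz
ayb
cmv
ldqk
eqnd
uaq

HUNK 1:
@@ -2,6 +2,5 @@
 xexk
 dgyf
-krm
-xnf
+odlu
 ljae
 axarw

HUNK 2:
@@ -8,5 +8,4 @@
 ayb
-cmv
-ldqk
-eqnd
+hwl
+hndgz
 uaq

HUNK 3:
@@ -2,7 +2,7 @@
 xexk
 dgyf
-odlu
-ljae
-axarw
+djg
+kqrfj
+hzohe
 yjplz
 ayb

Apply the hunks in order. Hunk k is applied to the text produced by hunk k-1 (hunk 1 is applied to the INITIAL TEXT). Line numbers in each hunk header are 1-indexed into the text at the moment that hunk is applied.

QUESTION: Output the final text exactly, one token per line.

Hunk 1: at line 2 remove [krm,xnf] add [odlu] -> 12 lines: lnj xexk dgyf odlu ljae axarw yjplz ayb cmv ldqk eqnd uaq
Hunk 2: at line 8 remove [cmv,ldqk,eqnd] add [hwl,hndgz] -> 11 lines: lnj xexk dgyf odlu ljae axarw yjplz ayb hwl hndgz uaq
Hunk 3: at line 2 remove [odlu,ljae,axarw] add [djg,kqrfj,hzohe] -> 11 lines: lnj xexk dgyf djg kqrfj hzohe yjplz ayb hwl hndgz uaq

Answer: lnj
xexk
dgyf
djg
kqrfj
hzohe
yjplz
ayb
hwl
hndgz
uaq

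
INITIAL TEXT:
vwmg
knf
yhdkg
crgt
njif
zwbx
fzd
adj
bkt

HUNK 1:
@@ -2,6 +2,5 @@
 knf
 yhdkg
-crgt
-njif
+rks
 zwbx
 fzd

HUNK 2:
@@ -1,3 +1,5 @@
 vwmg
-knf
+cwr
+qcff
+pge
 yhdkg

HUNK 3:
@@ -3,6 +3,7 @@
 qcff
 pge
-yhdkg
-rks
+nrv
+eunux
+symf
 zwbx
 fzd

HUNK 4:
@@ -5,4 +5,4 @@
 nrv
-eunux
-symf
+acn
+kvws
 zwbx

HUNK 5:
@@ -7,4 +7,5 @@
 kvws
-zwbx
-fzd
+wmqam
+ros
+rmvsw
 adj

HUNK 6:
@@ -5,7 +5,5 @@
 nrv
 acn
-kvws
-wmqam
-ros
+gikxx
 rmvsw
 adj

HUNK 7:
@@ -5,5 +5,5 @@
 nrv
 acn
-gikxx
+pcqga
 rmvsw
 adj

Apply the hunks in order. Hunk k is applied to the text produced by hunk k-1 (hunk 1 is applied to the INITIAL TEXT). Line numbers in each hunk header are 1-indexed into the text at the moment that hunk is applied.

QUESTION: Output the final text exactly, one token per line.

Answer: vwmg
cwr
qcff
pge
nrv
acn
pcqga
rmvsw
adj
bkt

Derivation:
Hunk 1: at line 2 remove [crgt,njif] add [rks] -> 8 lines: vwmg knf yhdkg rks zwbx fzd adj bkt
Hunk 2: at line 1 remove [knf] add [cwr,qcff,pge] -> 10 lines: vwmg cwr qcff pge yhdkg rks zwbx fzd adj bkt
Hunk 3: at line 3 remove [yhdkg,rks] add [nrv,eunux,symf] -> 11 lines: vwmg cwr qcff pge nrv eunux symf zwbx fzd adj bkt
Hunk 4: at line 5 remove [eunux,symf] add [acn,kvws] -> 11 lines: vwmg cwr qcff pge nrv acn kvws zwbx fzd adj bkt
Hunk 5: at line 7 remove [zwbx,fzd] add [wmqam,ros,rmvsw] -> 12 lines: vwmg cwr qcff pge nrv acn kvws wmqam ros rmvsw adj bkt
Hunk 6: at line 5 remove [kvws,wmqam,ros] add [gikxx] -> 10 lines: vwmg cwr qcff pge nrv acn gikxx rmvsw adj bkt
Hunk 7: at line 5 remove [gikxx] add [pcqga] -> 10 lines: vwmg cwr qcff pge nrv acn pcqga rmvsw adj bkt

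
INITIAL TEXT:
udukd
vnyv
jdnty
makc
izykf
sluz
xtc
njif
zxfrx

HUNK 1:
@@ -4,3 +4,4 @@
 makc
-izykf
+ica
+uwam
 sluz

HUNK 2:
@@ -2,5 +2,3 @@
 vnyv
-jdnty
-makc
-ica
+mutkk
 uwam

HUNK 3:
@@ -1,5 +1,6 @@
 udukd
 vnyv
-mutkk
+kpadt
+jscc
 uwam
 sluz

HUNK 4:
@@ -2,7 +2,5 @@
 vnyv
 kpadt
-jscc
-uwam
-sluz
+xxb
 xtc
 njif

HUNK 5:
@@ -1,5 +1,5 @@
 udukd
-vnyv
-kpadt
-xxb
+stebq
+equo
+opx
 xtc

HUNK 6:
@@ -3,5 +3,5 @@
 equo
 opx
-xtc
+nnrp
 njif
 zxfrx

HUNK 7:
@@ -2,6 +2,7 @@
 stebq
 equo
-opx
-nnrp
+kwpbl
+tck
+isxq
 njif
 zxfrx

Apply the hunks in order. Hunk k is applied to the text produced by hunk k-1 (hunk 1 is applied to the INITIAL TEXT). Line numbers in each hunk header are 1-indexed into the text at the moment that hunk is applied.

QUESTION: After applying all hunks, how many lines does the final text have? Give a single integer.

Answer: 8

Derivation:
Hunk 1: at line 4 remove [izykf] add [ica,uwam] -> 10 lines: udukd vnyv jdnty makc ica uwam sluz xtc njif zxfrx
Hunk 2: at line 2 remove [jdnty,makc,ica] add [mutkk] -> 8 lines: udukd vnyv mutkk uwam sluz xtc njif zxfrx
Hunk 3: at line 1 remove [mutkk] add [kpadt,jscc] -> 9 lines: udukd vnyv kpadt jscc uwam sluz xtc njif zxfrx
Hunk 4: at line 2 remove [jscc,uwam,sluz] add [xxb] -> 7 lines: udukd vnyv kpadt xxb xtc njif zxfrx
Hunk 5: at line 1 remove [vnyv,kpadt,xxb] add [stebq,equo,opx] -> 7 lines: udukd stebq equo opx xtc njif zxfrx
Hunk 6: at line 3 remove [xtc] add [nnrp] -> 7 lines: udukd stebq equo opx nnrp njif zxfrx
Hunk 7: at line 2 remove [opx,nnrp] add [kwpbl,tck,isxq] -> 8 lines: udukd stebq equo kwpbl tck isxq njif zxfrx
Final line count: 8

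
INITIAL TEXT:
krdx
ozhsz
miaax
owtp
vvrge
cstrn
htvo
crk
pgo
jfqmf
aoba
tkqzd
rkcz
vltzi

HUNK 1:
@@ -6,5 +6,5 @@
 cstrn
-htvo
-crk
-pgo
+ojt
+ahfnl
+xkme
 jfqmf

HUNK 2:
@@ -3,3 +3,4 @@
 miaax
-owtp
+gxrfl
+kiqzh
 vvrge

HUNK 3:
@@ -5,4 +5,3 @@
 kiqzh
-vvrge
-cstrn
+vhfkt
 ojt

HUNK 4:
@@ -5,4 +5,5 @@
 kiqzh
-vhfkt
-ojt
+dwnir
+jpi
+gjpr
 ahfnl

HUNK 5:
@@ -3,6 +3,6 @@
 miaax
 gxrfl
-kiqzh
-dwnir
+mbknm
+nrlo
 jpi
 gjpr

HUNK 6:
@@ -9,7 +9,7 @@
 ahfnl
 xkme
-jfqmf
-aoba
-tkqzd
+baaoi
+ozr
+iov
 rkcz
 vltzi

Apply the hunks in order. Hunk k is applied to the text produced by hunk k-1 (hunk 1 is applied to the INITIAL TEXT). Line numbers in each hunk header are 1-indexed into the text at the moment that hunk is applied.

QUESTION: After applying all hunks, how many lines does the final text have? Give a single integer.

Answer: 15

Derivation:
Hunk 1: at line 6 remove [htvo,crk,pgo] add [ojt,ahfnl,xkme] -> 14 lines: krdx ozhsz miaax owtp vvrge cstrn ojt ahfnl xkme jfqmf aoba tkqzd rkcz vltzi
Hunk 2: at line 3 remove [owtp] add [gxrfl,kiqzh] -> 15 lines: krdx ozhsz miaax gxrfl kiqzh vvrge cstrn ojt ahfnl xkme jfqmf aoba tkqzd rkcz vltzi
Hunk 3: at line 5 remove [vvrge,cstrn] add [vhfkt] -> 14 lines: krdx ozhsz miaax gxrfl kiqzh vhfkt ojt ahfnl xkme jfqmf aoba tkqzd rkcz vltzi
Hunk 4: at line 5 remove [vhfkt,ojt] add [dwnir,jpi,gjpr] -> 15 lines: krdx ozhsz miaax gxrfl kiqzh dwnir jpi gjpr ahfnl xkme jfqmf aoba tkqzd rkcz vltzi
Hunk 5: at line 3 remove [kiqzh,dwnir] add [mbknm,nrlo] -> 15 lines: krdx ozhsz miaax gxrfl mbknm nrlo jpi gjpr ahfnl xkme jfqmf aoba tkqzd rkcz vltzi
Hunk 6: at line 9 remove [jfqmf,aoba,tkqzd] add [baaoi,ozr,iov] -> 15 lines: krdx ozhsz miaax gxrfl mbknm nrlo jpi gjpr ahfnl xkme baaoi ozr iov rkcz vltzi
Final line count: 15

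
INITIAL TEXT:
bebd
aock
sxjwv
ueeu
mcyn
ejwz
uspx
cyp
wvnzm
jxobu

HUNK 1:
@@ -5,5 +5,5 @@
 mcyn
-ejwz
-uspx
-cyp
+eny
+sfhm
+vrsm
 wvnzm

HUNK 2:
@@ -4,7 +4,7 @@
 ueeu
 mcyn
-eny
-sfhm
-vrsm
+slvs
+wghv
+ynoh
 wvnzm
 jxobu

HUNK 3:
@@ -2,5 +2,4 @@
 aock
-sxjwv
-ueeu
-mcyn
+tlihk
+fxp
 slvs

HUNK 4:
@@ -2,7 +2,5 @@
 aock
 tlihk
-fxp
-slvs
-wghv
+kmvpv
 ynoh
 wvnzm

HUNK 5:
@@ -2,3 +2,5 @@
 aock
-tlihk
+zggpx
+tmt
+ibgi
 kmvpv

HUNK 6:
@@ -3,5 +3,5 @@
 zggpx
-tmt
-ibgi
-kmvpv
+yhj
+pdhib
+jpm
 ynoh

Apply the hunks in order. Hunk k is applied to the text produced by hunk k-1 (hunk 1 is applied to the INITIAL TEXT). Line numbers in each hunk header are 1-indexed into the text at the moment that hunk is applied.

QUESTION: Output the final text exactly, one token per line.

Hunk 1: at line 5 remove [ejwz,uspx,cyp] add [eny,sfhm,vrsm] -> 10 lines: bebd aock sxjwv ueeu mcyn eny sfhm vrsm wvnzm jxobu
Hunk 2: at line 4 remove [eny,sfhm,vrsm] add [slvs,wghv,ynoh] -> 10 lines: bebd aock sxjwv ueeu mcyn slvs wghv ynoh wvnzm jxobu
Hunk 3: at line 2 remove [sxjwv,ueeu,mcyn] add [tlihk,fxp] -> 9 lines: bebd aock tlihk fxp slvs wghv ynoh wvnzm jxobu
Hunk 4: at line 2 remove [fxp,slvs,wghv] add [kmvpv] -> 7 lines: bebd aock tlihk kmvpv ynoh wvnzm jxobu
Hunk 5: at line 2 remove [tlihk] add [zggpx,tmt,ibgi] -> 9 lines: bebd aock zggpx tmt ibgi kmvpv ynoh wvnzm jxobu
Hunk 6: at line 3 remove [tmt,ibgi,kmvpv] add [yhj,pdhib,jpm] -> 9 lines: bebd aock zggpx yhj pdhib jpm ynoh wvnzm jxobu

Answer: bebd
aock
zggpx
yhj
pdhib
jpm
ynoh
wvnzm
jxobu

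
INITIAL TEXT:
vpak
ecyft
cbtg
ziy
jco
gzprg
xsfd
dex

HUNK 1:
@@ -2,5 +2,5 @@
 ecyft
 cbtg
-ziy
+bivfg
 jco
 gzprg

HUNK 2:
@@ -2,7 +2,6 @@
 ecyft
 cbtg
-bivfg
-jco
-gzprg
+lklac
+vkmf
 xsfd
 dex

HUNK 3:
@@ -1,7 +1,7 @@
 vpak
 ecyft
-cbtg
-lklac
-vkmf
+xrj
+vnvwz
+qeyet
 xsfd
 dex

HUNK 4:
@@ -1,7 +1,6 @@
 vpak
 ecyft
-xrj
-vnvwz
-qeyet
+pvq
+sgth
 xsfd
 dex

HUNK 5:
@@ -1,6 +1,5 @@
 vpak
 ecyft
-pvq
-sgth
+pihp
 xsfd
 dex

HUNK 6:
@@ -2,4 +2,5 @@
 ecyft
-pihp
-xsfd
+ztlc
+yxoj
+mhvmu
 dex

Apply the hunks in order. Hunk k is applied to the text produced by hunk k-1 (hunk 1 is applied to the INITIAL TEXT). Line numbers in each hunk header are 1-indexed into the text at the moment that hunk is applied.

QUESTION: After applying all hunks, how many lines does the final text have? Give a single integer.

Answer: 6

Derivation:
Hunk 1: at line 2 remove [ziy] add [bivfg] -> 8 lines: vpak ecyft cbtg bivfg jco gzprg xsfd dex
Hunk 2: at line 2 remove [bivfg,jco,gzprg] add [lklac,vkmf] -> 7 lines: vpak ecyft cbtg lklac vkmf xsfd dex
Hunk 3: at line 1 remove [cbtg,lklac,vkmf] add [xrj,vnvwz,qeyet] -> 7 lines: vpak ecyft xrj vnvwz qeyet xsfd dex
Hunk 4: at line 1 remove [xrj,vnvwz,qeyet] add [pvq,sgth] -> 6 lines: vpak ecyft pvq sgth xsfd dex
Hunk 5: at line 1 remove [pvq,sgth] add [pihp] -> 5 lines: vpak ecyft pihp xsfd dex
Hunk 6: at line 2 remove [pihp,xsfd] add [ztlc,yxoj,mhvmu] -> 6 lines: vpak ecyft ztlc yxoj mhvmu dex
Final line count: 6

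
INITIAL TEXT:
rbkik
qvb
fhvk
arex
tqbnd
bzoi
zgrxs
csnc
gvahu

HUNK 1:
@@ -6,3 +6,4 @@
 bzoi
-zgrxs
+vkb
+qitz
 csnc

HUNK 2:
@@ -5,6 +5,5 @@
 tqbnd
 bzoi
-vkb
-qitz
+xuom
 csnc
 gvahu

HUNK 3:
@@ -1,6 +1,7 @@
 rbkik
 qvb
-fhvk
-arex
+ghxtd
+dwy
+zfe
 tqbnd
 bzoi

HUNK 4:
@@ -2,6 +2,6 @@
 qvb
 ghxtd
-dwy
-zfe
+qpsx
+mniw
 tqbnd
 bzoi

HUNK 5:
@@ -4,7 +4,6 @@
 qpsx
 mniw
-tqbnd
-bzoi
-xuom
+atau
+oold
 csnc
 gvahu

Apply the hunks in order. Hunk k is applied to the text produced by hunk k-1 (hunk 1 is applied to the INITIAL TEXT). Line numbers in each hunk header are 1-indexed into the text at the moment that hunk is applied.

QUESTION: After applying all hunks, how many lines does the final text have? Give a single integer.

Answer: 9

Derivation:
Hunk 1: at line 6 remove [zgrxs] add [vkb,qitz] -> 10 lines: rbkik qvb fhvk arex tqbnd bzoi vkb qitz csnc gvahu
Hunk 2: at line 5 remove [vkb,qitz] add [xuom] -> 9 lines: rbkik qvb fhvk arex tqbnd bzoi xuom csnc gvahu
Hunk 3: at line 1 remove [fhvk,arex] add [ghxtd,dwy,zfe] -> 10 lines: rbkik qvb ghxtd dwy zfe tqbnd bzoi xuom csnc gvahu
Hunk 4: at line 2 remove [dwy,zfe] add [qpsx,mniw] -> 10 lines: rbkik qvb ghxtd qpsx mniw tqbnd bzoi xuom csnc gvahu
Hunk 5: at line 4 remove [tqbnd,bzoi,xuom] add [atau,oold] -> 9 lines: rbkik qvb ghxtd qpsx mniw atau oold csnc gvahu
Final line count: 9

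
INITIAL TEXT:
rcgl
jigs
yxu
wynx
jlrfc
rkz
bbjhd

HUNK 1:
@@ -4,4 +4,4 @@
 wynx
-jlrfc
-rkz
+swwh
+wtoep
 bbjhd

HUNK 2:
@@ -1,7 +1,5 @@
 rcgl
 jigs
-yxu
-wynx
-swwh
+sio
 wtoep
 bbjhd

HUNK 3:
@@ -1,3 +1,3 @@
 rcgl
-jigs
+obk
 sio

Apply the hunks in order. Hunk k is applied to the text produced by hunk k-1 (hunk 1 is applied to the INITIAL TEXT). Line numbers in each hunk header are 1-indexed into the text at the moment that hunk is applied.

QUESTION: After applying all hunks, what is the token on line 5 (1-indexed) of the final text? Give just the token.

Answer: bbjhd

Derivation:
Hunk 1: at line 4 remove [jlrfc,rkz] add [swwh,wtoep] -> 7 lines: rcgl jigs yxu wynx swwh wtoep bbjhd
Hunk 2: at line 1 remove [yxu,wynx,swwh] add [sio] -> 5 lines: rcgl jigs sio wtoep bbjhd
Hunk 3: at line 1 remove [jigs] add [obk] -> 5 lines: rcgl obk sio wtoep bbjhd
Final line 5: bbjhd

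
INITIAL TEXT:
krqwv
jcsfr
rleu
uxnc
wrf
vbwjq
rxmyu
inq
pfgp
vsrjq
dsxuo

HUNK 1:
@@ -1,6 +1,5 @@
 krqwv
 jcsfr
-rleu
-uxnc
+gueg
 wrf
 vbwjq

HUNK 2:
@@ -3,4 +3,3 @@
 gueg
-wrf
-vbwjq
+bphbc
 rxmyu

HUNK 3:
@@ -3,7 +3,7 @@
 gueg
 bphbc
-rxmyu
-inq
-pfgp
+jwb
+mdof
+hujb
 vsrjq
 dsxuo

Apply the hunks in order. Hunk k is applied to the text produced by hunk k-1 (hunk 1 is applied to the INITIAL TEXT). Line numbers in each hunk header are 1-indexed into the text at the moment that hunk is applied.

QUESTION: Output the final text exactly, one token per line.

Answer: krqwv
jcsfr
gueg
bphbc
jwb
mdof
hujb
vsrjq
dsxuo

Derivation:
Hunk 1: at line 1 remove [rleu,uxnc] add [gueg] -> 10 lines: krqwv jcsfr gueg wrf vbwjq rxmyu inq pfgp vsrjq dsxuo
Hunk 2: at line 3 remove [wrf,vbwjq] add [bphbc] -> 9 lines: krqwv jcsfr gueg bphbc rxmyu inq pfgp vsrjq dsxuo
Hunk 3: at line 3 remove [rxmyu,inq,pfgp] add [jwb,mdof,hujb] -> 9 lines: krqwv jcsfr gueg bphbc jwb mdof hujb vsrjq dsxuo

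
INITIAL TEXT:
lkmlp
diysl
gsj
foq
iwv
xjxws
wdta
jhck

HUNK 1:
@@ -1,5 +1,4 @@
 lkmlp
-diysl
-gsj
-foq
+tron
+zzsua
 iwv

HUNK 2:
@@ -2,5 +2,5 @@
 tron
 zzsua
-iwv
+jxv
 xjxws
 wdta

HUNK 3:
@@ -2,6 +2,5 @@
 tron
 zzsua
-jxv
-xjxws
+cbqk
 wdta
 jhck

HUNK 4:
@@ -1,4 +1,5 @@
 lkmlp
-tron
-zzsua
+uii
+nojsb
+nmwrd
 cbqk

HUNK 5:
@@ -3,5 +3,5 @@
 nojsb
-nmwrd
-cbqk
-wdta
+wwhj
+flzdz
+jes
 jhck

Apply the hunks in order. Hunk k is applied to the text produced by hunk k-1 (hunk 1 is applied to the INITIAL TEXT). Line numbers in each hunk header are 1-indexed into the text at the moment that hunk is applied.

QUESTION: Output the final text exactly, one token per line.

Answer: lkmlp
uii
nojsb
wwhj
flzdz
jes
jhck

Derivation:
Hunk 1: at line 1 remove [diysl,gsj,foq] add [tron,zzsua] -> 7 lines: lkmlp tron zzsua iwv xjxws wdta jhck
Hunk 2: at line 2 remove [iwv] add [jxv] -> 7 lines: lkmlp tron zzsua jxv xjxws wdta jhck
Hunk 3: at line 2 remove [jxv,xjxws] add [cbqk] -> 6 lines: lkmlp tron zzsua cbqk wdta jhck
Hunk 4: at line 1 remove [tron,zzsua] add [uii,nojsb,nmwrd] -> 7 lines: lkmlp uii nojsb nmwrd cbqk wdta jhck
Hunk 5: at line 3 remove [nmwrd,cbqk,wdta] add [wwhj,flzdz,jes] -> 7 lines: lkmlp uii nojsb wwhj flzdz jes jhck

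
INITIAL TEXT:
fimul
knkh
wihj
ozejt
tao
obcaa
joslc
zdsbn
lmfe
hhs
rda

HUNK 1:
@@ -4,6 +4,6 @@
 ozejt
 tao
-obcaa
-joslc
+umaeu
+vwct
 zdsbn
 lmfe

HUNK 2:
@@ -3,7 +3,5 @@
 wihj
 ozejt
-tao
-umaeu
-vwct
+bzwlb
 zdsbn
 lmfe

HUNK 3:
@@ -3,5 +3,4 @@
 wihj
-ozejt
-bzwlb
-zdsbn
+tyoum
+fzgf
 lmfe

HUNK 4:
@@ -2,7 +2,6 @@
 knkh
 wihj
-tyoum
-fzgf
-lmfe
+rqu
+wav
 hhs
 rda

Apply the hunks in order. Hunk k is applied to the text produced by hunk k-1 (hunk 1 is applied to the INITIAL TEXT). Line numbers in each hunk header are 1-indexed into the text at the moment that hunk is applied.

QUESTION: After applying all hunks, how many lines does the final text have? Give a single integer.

Answer: 7

Derivation:
Hunk 1: at line 4 remove [obcaa,joslc] add [umaeu,vwct] -> 11 lines: fimul knkh wihj ozejt tao umaeu vwct zdsbn lmfe hhs rda
Hunk 2: at line 3 remove [tao,umaeu,vwct] add [bzwlb] -> 9 lines: fimul knkh wihj ozejt bzwlb zdsbn lmfe hhs rda
Hunk 3: at line 3 remove [ozejt,bzwlb,zdsbn] add [tyoum,fzgf] -> 8 lines: fimul knkh wihj tyoum fzgf lmfe hhs rda
Hunk 4: at line 2 remove [tyoum,fzgf,lmfe] add [rqu,wav] -> 7 lines: fimul knkh wihj rqu wav hhs rda
Final line count: 7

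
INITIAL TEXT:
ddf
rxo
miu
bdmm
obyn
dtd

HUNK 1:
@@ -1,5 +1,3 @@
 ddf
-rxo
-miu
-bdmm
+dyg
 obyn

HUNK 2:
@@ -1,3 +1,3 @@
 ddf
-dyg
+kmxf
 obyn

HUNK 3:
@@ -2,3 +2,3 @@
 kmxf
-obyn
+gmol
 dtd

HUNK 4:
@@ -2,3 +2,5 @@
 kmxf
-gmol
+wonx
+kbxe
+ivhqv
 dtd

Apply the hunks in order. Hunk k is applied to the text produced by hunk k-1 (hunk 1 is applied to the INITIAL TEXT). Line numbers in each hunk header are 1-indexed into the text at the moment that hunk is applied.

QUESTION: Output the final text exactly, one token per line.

Answer: ddf
kmxf
wonx
kbxe
ivhqv
dtd

Derivation:
Hunk 1: at line 1 remove [rxo,miu,bdmm] add [dyg] -> 4 lines: ddf dyg obyn dtd
Hunk 2: at line 1 remove [dyg] add [kmxf] -> 4 lines: ddf kmxf obyn dtd
Hunk 3: at line 2 remove [obyn] add [gmol] -> 4 lines: ddf kmxf gmol dtd
Hunk 4: at line 2 remove [gmol] add [wonx,kbxe,ivhqv] -> 6 lines: ddf kmxf wonx kbxe ivhqv dtd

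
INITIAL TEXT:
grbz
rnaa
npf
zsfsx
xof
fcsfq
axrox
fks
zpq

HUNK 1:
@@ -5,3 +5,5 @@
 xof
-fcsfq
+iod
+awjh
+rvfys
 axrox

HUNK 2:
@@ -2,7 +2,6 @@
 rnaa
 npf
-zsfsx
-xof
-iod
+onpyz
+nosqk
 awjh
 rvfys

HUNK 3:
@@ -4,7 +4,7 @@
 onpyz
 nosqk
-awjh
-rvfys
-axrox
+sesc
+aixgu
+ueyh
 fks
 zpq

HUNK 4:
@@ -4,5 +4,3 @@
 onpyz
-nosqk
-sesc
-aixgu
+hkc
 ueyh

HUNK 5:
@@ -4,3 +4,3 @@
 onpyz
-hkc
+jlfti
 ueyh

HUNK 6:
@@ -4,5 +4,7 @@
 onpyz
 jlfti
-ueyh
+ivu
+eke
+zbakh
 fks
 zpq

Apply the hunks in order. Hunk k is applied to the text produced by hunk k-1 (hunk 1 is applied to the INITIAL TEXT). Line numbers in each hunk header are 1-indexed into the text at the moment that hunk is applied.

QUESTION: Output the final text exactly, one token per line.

Answer: grbz
rnaa
npf
onpyz
jlfti
ivu
eke
zbakh
fks
zpq

Derivation:
Hunk 1: at line 5 remove [fcsfq] add [iod,awjh,rvfys] -> 11 lines: grbz rnaa npf zsfsx xof iod awjh rvfys axrox fks zpq
Hunk 2: at line 2 remove [zsfsx,xof,iod] add [onpyz,nosqk] -> 10 lines: grbz rnaa npf onpyz nosqk awjh rvfys axrox fks zpq
Hunk 3: at line 4 remove [awjh,rvfys,axrox] add [sesc,aixgu,ueyh] -> 10 lines: grbz rnaa npf onpyz nosqk sesc aixgu ueyh fks zpq
Hunk 4: at line 4 remove [nosqk,sesc,aixgu] add [hkc] -> 8 lines: grbz rnaa npf onpyz hkc ueyh fks zpq
Hunk 5: at line 4 remove [hkc] add [jlfti] -> 8 lines: grbz rnaa npf onpyz jlfti ueyh fks zpq
Hunk 6: at line 4 remove [ueyh] add [ivu,eke,zbakh] -> 10 lines: grbz rnaa npf onpyz jlfti ivu eke zbakh fks zpq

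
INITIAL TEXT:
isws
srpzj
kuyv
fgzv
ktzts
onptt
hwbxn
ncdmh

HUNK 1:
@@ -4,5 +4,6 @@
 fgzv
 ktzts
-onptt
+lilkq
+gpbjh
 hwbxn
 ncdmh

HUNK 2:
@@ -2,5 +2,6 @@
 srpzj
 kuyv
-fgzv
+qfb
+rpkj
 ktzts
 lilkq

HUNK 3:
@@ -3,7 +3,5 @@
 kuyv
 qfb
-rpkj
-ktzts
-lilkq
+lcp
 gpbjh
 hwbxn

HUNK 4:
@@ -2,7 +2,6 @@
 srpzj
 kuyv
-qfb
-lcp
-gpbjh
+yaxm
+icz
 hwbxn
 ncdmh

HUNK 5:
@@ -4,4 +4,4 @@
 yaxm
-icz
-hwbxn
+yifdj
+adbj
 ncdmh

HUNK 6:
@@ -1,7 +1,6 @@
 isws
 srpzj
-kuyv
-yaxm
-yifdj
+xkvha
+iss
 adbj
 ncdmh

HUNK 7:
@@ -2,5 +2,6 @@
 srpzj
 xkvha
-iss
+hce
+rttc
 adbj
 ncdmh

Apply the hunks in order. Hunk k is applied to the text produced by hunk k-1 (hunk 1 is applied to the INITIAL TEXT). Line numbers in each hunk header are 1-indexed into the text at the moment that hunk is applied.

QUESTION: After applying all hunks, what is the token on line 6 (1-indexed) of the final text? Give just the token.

Hunk 1: at line 4 remove [onptt] add [lilkq,gpbjh] -> 9 lines: isws srpzj kuyv fgzv ktzts lilkq gpbjh hwbxn ncdmh
Hunk 2: at line 2 remove [fgzv] add [qfb,rpkj] -> 10 lines: isws srpzj kuyv qfb rpkj ktzts lilkq gpbjh hwbxn ncdmh
Hunk 3: at line 3 remove [rpkj,ktzts,lilkq] add [lcp] -> 8 lines: isws srpzj kuyv qfb lcp gpbjh hwbxn ncdmh
Hunk 4: at line 2 remove [qfb,lcp,gpbjh] add [yaxm,icz] -> 7 lines: isws srpzj kuyv yaxm icz hwbxn ncdmh
Hunk 5: at line 4 remove [icz,hwbxn] add [yifdj,adbj] -> 7 lines: isws srpzj kuyv yaxm yifdj adbj ncdmh
Hunk 6: at line 1 remove [kuyv,yaxm,yifdj] add [xkvha,iss] -> 6 lines: isws srpzj xkvha iss adbj ncdmh
Hunk 7: at line 2 remove [iss] add [hce,rttc] -> 7 lines: isws srpzj xkvha hce rttc adbj ncdmh
Final line 6: adbj

Answer: adbj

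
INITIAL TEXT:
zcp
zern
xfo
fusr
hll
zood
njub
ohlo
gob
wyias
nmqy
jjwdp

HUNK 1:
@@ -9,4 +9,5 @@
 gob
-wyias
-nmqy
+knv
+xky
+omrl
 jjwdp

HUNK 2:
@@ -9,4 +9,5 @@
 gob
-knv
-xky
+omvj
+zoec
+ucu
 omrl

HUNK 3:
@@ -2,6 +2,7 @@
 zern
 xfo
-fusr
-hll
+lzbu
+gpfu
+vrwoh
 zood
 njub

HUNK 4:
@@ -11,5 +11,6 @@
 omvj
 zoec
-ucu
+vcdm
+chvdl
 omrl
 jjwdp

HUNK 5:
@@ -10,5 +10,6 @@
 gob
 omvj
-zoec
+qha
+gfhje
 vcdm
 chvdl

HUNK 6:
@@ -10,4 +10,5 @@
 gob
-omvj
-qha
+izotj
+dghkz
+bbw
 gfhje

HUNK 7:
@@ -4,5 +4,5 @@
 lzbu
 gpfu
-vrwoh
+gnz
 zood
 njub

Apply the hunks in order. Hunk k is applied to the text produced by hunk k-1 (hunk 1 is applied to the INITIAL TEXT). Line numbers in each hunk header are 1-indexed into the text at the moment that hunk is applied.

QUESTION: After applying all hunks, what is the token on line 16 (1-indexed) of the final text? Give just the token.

Answer: chvdl

Derivation:
Hunk 1: at line 9 remove [wyias,nmqy] add [knv,xky,omrl] -> 13 lines: zcp zern xfo fusr hll zood njub ohlo gob knv xky omrl jjwdp
Hunk 2: at line 9 remove [knv,xky] add [omvj,zoec,ucu] -> 14 lines: zcp zern xfo fusr hll zood njub ohlo gob omvj zoec ucu omrl jjwdp
Hunk 3: at line 2 remove [fusr,hll] add [lzbu,gpfu,vrwoh] -> 15 lines: zcp zern xfo lzbu gpfu vrwoh zood njub ohlo gob omvj zoec ucu omrl jjwdp
Hunk 4: at line 11 remove [ucu] add [vcdm,chvdl] -> 16 lines: zcp zern xfo lzbu gpfu vrwoh zood njub ohlo gob omvj zoec vcdm chvdl omrl jjwdp
Hunk 5: at line 10 remove [zoec] add [qha,gfhje] -> 17 lines: zcp zern xfo lzbu gpfu vrwoh zood njub ohlo gob omvj qha gfhje vcdm chvdl omrl jjwdp
Hunk 6: at line 10 remove [omvj,qha] add [izotj,dghkz,bbw] -> 18 lines: zcp zern xfo lzbu gpfu vrwoh zood njub ohlo gob izotj dghkz bbw gfhje vcdm chvdl omrl jjwdp
Hunk 7: at line 4 remove [vrwoh] add [gnz] -> 18 lines: zcp zern xfo lzbu gpfu gnz zood njub ohlo gob izotj dghkz bbw gfhje vcdm chvdl omrl jjwdp
Final line 16: chvdl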